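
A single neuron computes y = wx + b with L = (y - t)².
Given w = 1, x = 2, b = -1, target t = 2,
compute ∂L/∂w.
∂L/∂w = -4

y = wx + b = (1)(2) + -1 = 1
∂L/∂y = 2(y - t) = 2(1 - 2) = -2
∂y/∂w = x = 2
∂L/∂w = ∂L/∂y · ∂y/∂w = -2 × 2 = -4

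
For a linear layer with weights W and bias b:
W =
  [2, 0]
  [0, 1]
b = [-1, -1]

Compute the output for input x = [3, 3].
y = [5, 2]

Wx = [2×3 + 0×3, 0×3 + 1×3]
   = [6, 3]
y = Wx + b = [6 + -1, 3 + -1] = [5, 2]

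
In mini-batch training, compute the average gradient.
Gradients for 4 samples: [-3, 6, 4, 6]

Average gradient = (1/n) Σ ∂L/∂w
Average gradient = 3.25

Average = (1/4)(-3 + 6 + 4 + 6) = 13/4 = 3.25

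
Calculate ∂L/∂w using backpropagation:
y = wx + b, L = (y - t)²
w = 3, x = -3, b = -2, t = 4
∂L/∂w = 90

y = wx + b = (3)(-3) + -2 = -11
∂L/∂y = 2(y - t) = 2(-11 - 4) = -30
∂y/∂w = x = -3
∂L/∂w = ∂L/∂y · ∂y/∂w = -30 × -3 = 90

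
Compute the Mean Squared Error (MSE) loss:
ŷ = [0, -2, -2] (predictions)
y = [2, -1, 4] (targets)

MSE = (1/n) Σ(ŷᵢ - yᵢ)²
MSE = 13.67

MSE = (1/3)((0-2)² + (-2--1)² + (-2-4)²) = (1/3)(4 + 1 + 36) = 13.67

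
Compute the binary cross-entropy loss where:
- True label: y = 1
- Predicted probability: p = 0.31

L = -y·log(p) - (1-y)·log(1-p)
L = 1.171

L = -1·log(0.31) - 0·log(0.69) = -log(0.31) = 1.171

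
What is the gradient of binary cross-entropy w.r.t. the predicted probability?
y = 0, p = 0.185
∂L/∂p = 1.227

∂L/∂p = -y/p + (1-y)/(1-p) = 0 + 1/0.815 = 1.227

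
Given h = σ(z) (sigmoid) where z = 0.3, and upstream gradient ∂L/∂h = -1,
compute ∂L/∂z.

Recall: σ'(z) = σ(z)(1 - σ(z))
∂L/∂z = -0.2445

σ(0.3) = 0.5744
σ'(0.3) = σ(0.3)(1 - σ(0.3)) = 0.5744 × 0.4256 = 0.2445
∂L/∂z = ∂L/∂h · σ'(z) = -1 × 0.2445 = -0.2445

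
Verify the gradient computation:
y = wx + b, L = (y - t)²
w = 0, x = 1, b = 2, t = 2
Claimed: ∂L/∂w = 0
Correct

y = (0)(1) + 2 = 2
∂L/∂y = 2(y - t) = 2(2 - 2) = 0
∂y/∂w = x = 1
∂L/∂w = 0 × 1 = 0

Claimed value: 0
Correct: The correct gradient is 0.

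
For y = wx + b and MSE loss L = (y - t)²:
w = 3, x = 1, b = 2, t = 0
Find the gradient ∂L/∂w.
∂L/∂w = 10

y = wx + b = (3)(1) + 2 = 5
∂L/∂y = 2(y - t) = 2(5 - 0) = 10
∂y/∂w = x = 1
∂L/∂w = ∂L/∂y · ∂y/∂w = 10 × 1 = 10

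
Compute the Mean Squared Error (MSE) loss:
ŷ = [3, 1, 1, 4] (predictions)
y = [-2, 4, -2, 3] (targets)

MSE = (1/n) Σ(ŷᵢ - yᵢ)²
MSE = 11

MSE = (1/4)((3--2)² + (1-4)² + (1--2)² + (4-3)²) = (1/4)(25 + 9 + 9 + 1) = 11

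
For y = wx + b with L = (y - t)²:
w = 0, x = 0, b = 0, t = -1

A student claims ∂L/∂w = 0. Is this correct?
Correct

y = (0)(0) + 0 = 0
∂L/∂y = 2(y - t) = 2(0 - -1) = 2
∂y/∂w = x = 0
∂L/∂w = 2 × 0 = 0

Claimed value: 0
Correct: The correct gradient is 0.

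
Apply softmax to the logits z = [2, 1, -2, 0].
p = [0.6572, 0.2418, 0.012, 0.0889]

exp(z) = [7.389, 2.718, 0.1353, 1]
Sum = 11.24
p = [0.6572, 0.2418, 0.012, 0.0889]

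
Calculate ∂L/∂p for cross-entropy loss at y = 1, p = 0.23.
∂L/∂p = -4.348

∂L/∂p = -y/p + (1-y)/(1-p) = -1/0.23 + 0 = -4.348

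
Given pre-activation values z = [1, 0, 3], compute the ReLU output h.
h = [1, 0, 3]

ReLU applied element-wise: max(0,1)=1, max(0,0)=0, max(0,3)=3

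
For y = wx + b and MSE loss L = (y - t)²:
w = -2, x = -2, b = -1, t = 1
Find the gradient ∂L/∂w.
∂L/∂w = -8

y = wx + b = (-2)(-2) + -1 = 3
∂L/∂y = 2(y - t) = 2(3 - 1) = 4
∂y/∂w = x = -2
∂L/∂w = ∂L/∂y · ∂y/∂w = 4 × -2 = -8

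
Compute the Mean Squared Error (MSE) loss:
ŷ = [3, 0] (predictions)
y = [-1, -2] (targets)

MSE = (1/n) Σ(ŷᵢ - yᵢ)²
MSE = 10

MSE = (1/2)((3--1)² + (0--2)²) = (1/2)(16 + 4) = 10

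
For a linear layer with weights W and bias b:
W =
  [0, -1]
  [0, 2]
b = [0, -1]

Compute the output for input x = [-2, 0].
y = [0, -1]

Wx = [0×-2 + -1×0, 0×-2 + 2×0]
   = [0, 0]
y = Wx + b = [0 + 0, 0 + -1] = [0, -1]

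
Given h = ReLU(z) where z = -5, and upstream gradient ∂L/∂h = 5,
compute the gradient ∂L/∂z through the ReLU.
∂L/∂z = 0

h = ReLU(-5) = 0
Since z < 0: ∂h/∂z = 0
∂L/∂z = ∂L/∂h · ∂h/∂z = 5 × 0 = 0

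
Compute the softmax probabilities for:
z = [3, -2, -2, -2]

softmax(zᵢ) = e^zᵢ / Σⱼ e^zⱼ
p = [0.9802, 0.0066, 0.0066, 0.0066]

exp(z) = [20.09, 0.1353, 0.1353, 0.1353]
Sum = 20.49
p = [0.9802, 0.0066, 0.0066, 0.0066]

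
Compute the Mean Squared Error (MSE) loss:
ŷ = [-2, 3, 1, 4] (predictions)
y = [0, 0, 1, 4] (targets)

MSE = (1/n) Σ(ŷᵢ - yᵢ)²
MSE = 3.25

MSE = (1/4)((-2-0)² + (3-0)² + (1-1)² + (4-4)²) = (1/4)(4 + 9 + 0 + 0) = 3.25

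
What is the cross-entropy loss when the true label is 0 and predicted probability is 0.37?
L = 0.462

L = -0·log(0.37) - 1·log(0.63) = -log(0.63) = 0.462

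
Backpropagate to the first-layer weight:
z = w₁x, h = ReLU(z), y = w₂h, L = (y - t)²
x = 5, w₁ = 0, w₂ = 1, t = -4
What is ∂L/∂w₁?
∂L/∂w₁ = 0

Forward pass:
z = w₁x = 0×5 = 0
h = ReLU(0) = 0
y = w₂h = 1×0 = 0

Backward pass:
∂L/∂y = 2(y - t) = 2(0 - -4) = 8
∂y/∂h = w₂ = 1
∂h/∂z = 0 (ReLU derivative)
∂z/∂w₁ = x = 5

∂L/∂w₁ = 8 × 1 × 0 × 5 = 0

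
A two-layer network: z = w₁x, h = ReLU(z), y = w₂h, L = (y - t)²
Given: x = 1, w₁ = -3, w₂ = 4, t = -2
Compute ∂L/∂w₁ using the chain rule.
∂L/∂w₁ = 0

Forward pass:
z = w₁x = -3×1 = -3
h = ReLU(-3) = 0
y = w₂h = 4×0 = 0

Backward pass:
∂L/∂y = 2(y - t) = 2(0 - -2) = 4
∂y/∂h = w₂ = 4
∂h/∂z = 0 (ReLU derivative)
∂z/∂w₁ = x = 1

∂L/∂w₁ = 4 × 4 × 0 × 1 = 0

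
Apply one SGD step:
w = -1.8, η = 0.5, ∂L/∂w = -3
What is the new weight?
w_new = -0.3

w_new = w - η·∂L/∂w = -1.8 - 0.5×(-3) = -1.8 - (-1.5) = -0.3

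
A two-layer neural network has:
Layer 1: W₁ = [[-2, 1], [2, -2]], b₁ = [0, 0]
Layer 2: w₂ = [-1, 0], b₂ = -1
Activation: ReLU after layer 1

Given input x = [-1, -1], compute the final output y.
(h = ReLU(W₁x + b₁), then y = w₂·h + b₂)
y = -2

Layer 1 pre-activation: z₁ = [1, 0]
After ReLU: h = [1, 0]
Layer 2 output: y = -1×1 + 0×0 + -1 = -2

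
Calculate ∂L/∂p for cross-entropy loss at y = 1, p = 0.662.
∂L/∂p = -1.511

∂L/∂p = -y/p + (1-y)/(1-p) = -1/0.662 + 0 = -1.511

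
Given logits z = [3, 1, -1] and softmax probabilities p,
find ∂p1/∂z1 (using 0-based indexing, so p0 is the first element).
∂p1/∂z1 = 0.1035

p = softmax(z) = [0.8668, 0.1173, 0.01588]
p1 = 0.1173

∂p1/∂z1 = p1(1 - p1) = 0.1173 × (1 - 0.1173) = 0.1035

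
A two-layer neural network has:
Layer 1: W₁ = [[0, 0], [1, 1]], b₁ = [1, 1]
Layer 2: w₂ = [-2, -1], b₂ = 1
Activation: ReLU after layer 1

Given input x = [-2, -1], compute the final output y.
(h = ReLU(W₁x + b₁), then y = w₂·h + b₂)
y = -1

Layer 1 pre-activation: z₁ = [1, -2]
After ReLU: h = [1, 0]
Layer 2 output: y = -2×1 + -1×0 + 1 = -1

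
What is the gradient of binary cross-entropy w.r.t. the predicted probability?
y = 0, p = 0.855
∂L/∂p = 6.897

∂L/∂p = -y/p + (1-y)/(1-p) = 0 + 1/0.145 = 6.897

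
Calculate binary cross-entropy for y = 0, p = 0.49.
L = 0.6733

L = -0·log(0.49) - 1·log(0.51) = -log(0.51) = 0.6733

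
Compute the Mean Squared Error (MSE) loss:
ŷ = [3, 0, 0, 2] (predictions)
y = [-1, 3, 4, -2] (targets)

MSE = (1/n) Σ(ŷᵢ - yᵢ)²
MSE = 14.25

MSE = (1/4)((3--1)² + (0-3)² + (0-4)² + (2--2)²) = (1/4)(16 + 9 + 16 + 16) = 14.25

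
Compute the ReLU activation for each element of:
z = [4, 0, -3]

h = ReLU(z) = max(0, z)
h = [4, 0, 0]

ReLU applied element-wise: max(0,4)=4, max(0,0)=0, max(0,-3)=0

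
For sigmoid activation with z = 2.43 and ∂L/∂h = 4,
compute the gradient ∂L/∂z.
∂L/∂z = 0.2975

σ(2.43) = 0.9191
σ'(2.43) = σ(2.43)(1 - σ(2.43)) = 0.9191 × 0.08091 = 0.07437
∂L/∂z = ∂L/∂h · σ'(z) = 4 × 0.07437 = 0.2975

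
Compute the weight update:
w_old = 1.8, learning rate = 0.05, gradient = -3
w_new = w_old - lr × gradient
w_new = 1.95

w_new = w - η·∂L/∂w = 1.8 - 0.05×(-3) = 1.8 - (-0.15) = 1.95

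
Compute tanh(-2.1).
-0.9705

tanh(-2.1) = (e^(-2.1) - e^(2.1))/(e^(-2.1) + e^(2.1)) = -0.9705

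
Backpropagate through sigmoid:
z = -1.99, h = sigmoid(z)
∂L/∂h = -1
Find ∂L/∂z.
∂L/∂z = -0.1058

σ(-1.99) = 0.1203
σ'(-1.99) = σ(-1.99)(1 - σ(-1.99)) = 0.1203 × 0.8797 = 0.1058
∂L/∂z = ∂L/∂h · σ'(z) = -1 × 0.1058 = -0.1058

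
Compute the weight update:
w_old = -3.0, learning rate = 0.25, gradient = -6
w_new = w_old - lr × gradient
w_new = -1.5

w_new = w - η·∂L/∂w = -3.0 - 0.25×(-6) = -3.0 - (-1.5) = -1.5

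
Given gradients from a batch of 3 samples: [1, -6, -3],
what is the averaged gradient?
Average gradient = -2.667

Average = (1/3)(1 + -6 + -3) = -8/3 = -2.667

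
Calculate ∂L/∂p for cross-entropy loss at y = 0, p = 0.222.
∂L/∂p = 1.285

∂L/∂p = -y/p + (1-y)/(1-p) = 0 + 1/0.778 = 1.285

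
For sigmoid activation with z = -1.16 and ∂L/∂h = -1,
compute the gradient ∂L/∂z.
∂L/∂z = -0.1817

σ(-1.16) = 0.2387
σ'(-1.16) = σ(-1.16)(1 - σ(-1.16)) = 0.2387 × 0.7613 = 0.1817
∂L/∂z = ∂L/∂h · σ'(z) = -1 × 0.1817 = -0.1817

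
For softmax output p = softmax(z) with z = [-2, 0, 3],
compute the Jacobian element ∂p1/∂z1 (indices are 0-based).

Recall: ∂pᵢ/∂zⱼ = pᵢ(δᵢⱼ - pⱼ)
∂p1/∂z1 = 0.0449

p = softmax(z) = [0.006377, 0.04712, 0.9465]
p1 = 0.04712

∂p1/∂z1 = p1(1 - p1) = 0.04712 × (1 - 0.04712) = 0.0449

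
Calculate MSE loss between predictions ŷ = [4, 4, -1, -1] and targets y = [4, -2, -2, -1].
MSE = 9.25

MSE = (1/4)((4-4)² + (4--2)² + (-1--2)² + (-1--1)²) = (1/4)(0 + 36 + 1 + 0) = 9.25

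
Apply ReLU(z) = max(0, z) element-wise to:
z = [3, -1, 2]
h = [3, 0, 2]

ReLU applied element-wise: max(0,3)=3, max(0,-1)=0, max(0,2)=2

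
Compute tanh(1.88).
0.9545

tanh(1.88) = (e^(1.88) - e^(-1.88))/(e^(1.88) + e^(-1.88)) = 0.9545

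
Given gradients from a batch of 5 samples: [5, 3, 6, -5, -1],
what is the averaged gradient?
Average gradient = 1.6

Average = (1/5)(5 + 3 + 6 + -5 + -1) = 8/5 = 1.6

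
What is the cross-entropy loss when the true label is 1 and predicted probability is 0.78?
L = 0.2485

L = -1·log(0.78) - 0·log(0.22) = -log(0.78) = 0.2485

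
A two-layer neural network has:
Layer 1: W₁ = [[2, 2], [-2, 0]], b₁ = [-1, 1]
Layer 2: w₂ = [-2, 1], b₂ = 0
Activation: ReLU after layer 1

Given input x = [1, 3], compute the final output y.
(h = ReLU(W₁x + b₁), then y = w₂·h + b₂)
y = -14

Layer 1 pre-activation: z₁ = [7, -1]
After ReLU: h = [7, 0]
Layer 2 output: y = -2×7 + 1×0 + 0 = -14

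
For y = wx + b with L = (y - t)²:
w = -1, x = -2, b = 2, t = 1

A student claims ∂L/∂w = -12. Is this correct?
Correct

y = (-1)(-2) + 2 = 4
∂L/∂y = 2(y - t) = 2(4 - 1) = 6
∂y/∂w = x = -2
∂L/∂w = 6 × -2 = -12

Claimed value: -12
Correct: The correct gradient is -12.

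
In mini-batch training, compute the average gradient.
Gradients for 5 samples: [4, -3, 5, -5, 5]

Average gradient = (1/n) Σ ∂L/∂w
Average gradient = 1.2

Average = (1/5)(4 + -3 + 5 + -5 + 5) = 6/5 = 1.2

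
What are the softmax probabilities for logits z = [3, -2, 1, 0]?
p = [0.839, 0.0057, 0.1135, 0.0418]

exp(z) = [20.09, 0.1353, 2.718, 1]
Sum = 23.94
p = [0.839, 0.0057, 0.1135, 0.0418]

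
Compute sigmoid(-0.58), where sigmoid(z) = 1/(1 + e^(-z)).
0.3589

sigmoid(-0.58) = 1/(1 + e^(0.58)) = 1/(1 + 1.786) = 0.3589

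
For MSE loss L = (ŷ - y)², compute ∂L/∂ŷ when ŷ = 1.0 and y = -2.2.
∂L/∂ŷ = 6.4

∂L/∂ŷ = 2(ŷ - y) = 2(1.0 - -2.2) = 2(3.2) = 6.4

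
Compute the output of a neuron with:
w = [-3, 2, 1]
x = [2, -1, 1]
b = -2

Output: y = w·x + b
y = -9

y = (-3)(2) + (2)(-1) + (1)(1) + -2 = -9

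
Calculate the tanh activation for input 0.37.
0.354

tanh(0.37) = (e^(0.37) - e^(-0.37))/(e^(0.37) + e^(-0.37)) = 0.354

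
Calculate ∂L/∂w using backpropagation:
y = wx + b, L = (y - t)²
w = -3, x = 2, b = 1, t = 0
∂L/∂w = -20

y = wx + b = (-3)(2) + 1 = -5
∂L/∂y = 2(y - t) = 2(-5 - 0) = -10
∂y/∂w = x = 2
∂L/∂w = ∂L/∂y · ∂y/∂w = -10 × 2 = -20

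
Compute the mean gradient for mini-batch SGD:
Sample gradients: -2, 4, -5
Average gradient = -1

Average = (1/3)(-2 + 4 + -5) = -3/3 = -1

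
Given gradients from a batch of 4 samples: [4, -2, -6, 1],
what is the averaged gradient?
Average gradient = -0.75

Average = (1/4)(4 + -2 + -6 + 1) = -3/4 = -0.75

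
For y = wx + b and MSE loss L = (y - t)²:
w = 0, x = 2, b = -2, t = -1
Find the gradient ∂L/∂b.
∂L/∂b = -2

y = wx + b = (0)(2) + -2 = -2
∂L/∂y = 2(y - t) = 2(-2 - -1) = -2
∂y/∂b = 1
∂L/∂b = ∂L/∂y · ∂y/∂b = -2 × 1 = -2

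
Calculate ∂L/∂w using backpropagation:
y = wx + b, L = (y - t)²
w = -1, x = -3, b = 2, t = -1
∂L/∂w = -36

y = wx + b = (-1)(-3) + 2 = 5
∂L/∂y = 2(y - t) = 2(5 - -1) = 12
∂y/∂w = x = -3
∂L/∂w = ∂L/∂y · ∂y/∂w = 12 × -3 = -36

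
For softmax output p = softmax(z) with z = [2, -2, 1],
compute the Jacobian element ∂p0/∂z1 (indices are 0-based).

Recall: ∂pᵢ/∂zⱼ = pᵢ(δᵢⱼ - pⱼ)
∂p0/∂z1 = -0.009532

p = softmax(z) = [0.7214, 0.01321, 0.2654]
p0 = 0.7214, p1 = 0.01321

∂p0/∂z1 = -p0 × p1 = -0.7214 × 0.01321 = -0.009532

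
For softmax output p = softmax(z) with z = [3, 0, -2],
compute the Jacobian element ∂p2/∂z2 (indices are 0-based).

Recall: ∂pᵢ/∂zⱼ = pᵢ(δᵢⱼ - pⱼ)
∂p2/∂z2 = 0.006337

p = softmax(z) = [0.9465, 0.04712, 0.006377]
p2 = 0.006377

∂p2/∂z2 = p2(1 - p2) = 0.006377 × (1 - 0.006377) = 0.006337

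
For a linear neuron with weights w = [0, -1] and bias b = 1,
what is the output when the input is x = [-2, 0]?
y = 1

y = (0)(-2) + (-1)(0) + 1 = 1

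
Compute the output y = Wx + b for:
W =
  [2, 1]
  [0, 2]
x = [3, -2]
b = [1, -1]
y = [5, -5]

Wx = [2×3 + 1×-2, 0×3 + 2×-2]
   = [4, -4]
y = Wx + b = [4 + 1, -4 + -1] = [5, -5]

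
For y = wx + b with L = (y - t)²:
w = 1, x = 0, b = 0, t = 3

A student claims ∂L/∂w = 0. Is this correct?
Correct

y = (1)(0) + 0 = 0
∂L/∂y = 2(y - t) = 2(0 - 3) = -6
∂y/∂w = x = 0
∂L/∂w = -6 × 0 = 0

Claimed value: 0
Correct: The correct gradient is 0.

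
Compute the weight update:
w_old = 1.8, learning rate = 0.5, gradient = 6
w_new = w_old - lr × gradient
w_new = -1.2

w_new = w - η·∂L/∂w = 1.8 - 0.5×(6) = 1.8 - (3) = -1.2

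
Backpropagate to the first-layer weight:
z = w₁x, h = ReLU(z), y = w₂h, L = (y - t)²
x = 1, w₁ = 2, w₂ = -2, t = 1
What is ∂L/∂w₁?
∂L/∂w₁ = 20

Forward pass:
z = w₁x = 2×1 = 2
h = ReLU(2) = 2
y = w₂h = -2×2 = -4

Backward pass:
∂L/∂y = 2(y - t) = 2(-4 - 1) = -10
∂y/∂h = w₂ = -2
∂h/∂z = 1 (ReLU derivative)
∂z/∂w₁ = x = 1

∂L/∂w₁ = -10 × -2 × 1 × 1 = 20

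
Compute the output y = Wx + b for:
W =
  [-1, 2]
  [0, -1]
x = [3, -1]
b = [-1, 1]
y = [-6, 2]

Wx = [-1×3 + 2×-1, 0×3 + -1×-1]
   = [-5, 1]
y = Wx + b = [-5 + -1, 1 + 1] = [-6, 2]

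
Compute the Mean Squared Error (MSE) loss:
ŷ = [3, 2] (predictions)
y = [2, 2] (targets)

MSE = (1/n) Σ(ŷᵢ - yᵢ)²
MSE = 0.5

MSE = (1/2)((3-2)² + (2-2)²) = (1/2)(1 + 0) = 0.5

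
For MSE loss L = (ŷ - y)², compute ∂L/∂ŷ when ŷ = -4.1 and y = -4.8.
∂L/∂ŷ = 1.4

∂L/∂ŷ = 2(ŷ - y) = 2(-4.1 - -4.8) = 2(0.7) = 1.4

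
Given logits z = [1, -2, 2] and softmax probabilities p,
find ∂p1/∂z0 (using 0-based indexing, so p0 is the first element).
∂p1/∂z0 = -0.003507

p = softmax(z) = [0.2654, 0.01321, 0.7214]
p1 = 0.01321, p0 = 0.2654

∂p1/∂z0 = -p1 × p0 = -0.01321 × 0.2654 = -0.003507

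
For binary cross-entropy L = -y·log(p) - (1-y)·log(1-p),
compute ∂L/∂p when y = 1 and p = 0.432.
∂L/∂p = -2.315

∂L/∂p = -y/p + (1-y)/(1-p) = -1/0.432 + 0 = -2.315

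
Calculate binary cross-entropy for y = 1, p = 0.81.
L = 0.2107

L = -1·log(0.81) - 0·log(0.19) = -log(0.81) = 0.2107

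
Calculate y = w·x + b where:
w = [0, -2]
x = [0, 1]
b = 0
y = -2

y = (0)(0) + (-2)(1) + 0 = -2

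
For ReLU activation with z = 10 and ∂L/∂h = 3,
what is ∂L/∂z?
∂L/∂z = 3

h = ReLU(10) = 10
Since z > 0: ∂h/∂z = 1
∂L/∂z = ∂L/∂h · ∂h/∂z = 3 × 1 = 3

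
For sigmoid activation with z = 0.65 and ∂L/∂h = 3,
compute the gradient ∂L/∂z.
∂L/∂z = 0.676

σ(0.65) = 0.657
σ'(0.65) = σ(0.65)(1 - σ(0.65)) = 0.657 × 0.343 = 0.2253
∂L/∂z = ∂L/∂h · σ'(z) = 3 × 0.2253 = 0.676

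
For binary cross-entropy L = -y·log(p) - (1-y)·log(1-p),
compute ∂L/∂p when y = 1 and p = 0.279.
∂L/∂p = -3.584

∂L/∂p = -y/p + (1-y)/(1-p) = -1/0.279 + 0 = -3.584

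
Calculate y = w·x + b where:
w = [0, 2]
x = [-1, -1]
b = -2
y = -4

y = (0)(-1) + (2)(-1) + -2 = -4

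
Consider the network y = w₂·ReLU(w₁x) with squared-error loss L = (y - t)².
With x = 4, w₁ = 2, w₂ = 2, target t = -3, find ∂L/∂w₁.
∂L/∂w₁ = 304

Forward pass:
z = w₁x = 2×4 = 8
h = ReLU(8) = 8
y = w₂h = 2×8 = 16

Backward pass:
∂L/∂y = 2(y - t) = 2(16 - -3) = 38
∂y/∂h = w₂ = 2
∂h/∂z = 1 (ReLU derivative)
∂z/∂w₁ = x = 4

∂L/∂w₁ = 38 × 2 × 1 × 4 = 304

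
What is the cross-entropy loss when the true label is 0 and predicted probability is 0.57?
L = 0.844

L = -0·log(0.57) - 1·log(0.43) = -log(0.43) = 0.844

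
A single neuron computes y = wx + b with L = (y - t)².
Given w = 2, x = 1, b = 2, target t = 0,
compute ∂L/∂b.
∂L/∂b = 8

y = wx + b = (2)(1) + 2 = 4
∂L/∂y = 2(y - t) = 2(4 - 0) = 8
∂y/∂b = 1
∂L/∂b = ∂L/∂y · ∂y/∂b = 8 × 1 = 8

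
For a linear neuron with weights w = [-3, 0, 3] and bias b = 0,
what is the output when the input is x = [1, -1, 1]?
y = 0

y = (-3)(1) + (0)(-1) + (3)(1) + 0 = 0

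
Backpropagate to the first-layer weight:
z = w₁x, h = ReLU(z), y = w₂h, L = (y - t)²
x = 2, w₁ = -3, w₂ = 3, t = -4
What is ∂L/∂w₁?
∂L/∂w₁ = 0

Forward pass:
z = w₁x = -3×2 = -6
h = ReLU(-6) = 0
y = w₂h = 3×0 = 0

Backward pass:
∂L/∂y = 2(y - t) = 2(0 - -4) = 8
∂y/∂h = w₂ = 3
∂h/∂z = 0 (ReLU derivative)
∂z/∂w₁ = x = 2

∂L/∂w₁ = 8 × 3 × 0 × 2 = 0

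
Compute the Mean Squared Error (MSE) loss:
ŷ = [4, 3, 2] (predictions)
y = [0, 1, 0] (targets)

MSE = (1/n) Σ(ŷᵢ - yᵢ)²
MSE = 8

MSE = (1/3)((4-0)² + (3-1)² + (2-0)²) = (1/3)(16 + 4 + 4) = 8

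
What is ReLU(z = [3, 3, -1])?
h = [3, 3, 0]

ReLU applied element-wise: max(0,3)=3, max(0,3)=3, max(0,-1)=0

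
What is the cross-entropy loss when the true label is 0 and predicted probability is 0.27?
L = 0.3147

L = -0·log(0.27) - 1·log(0.73) = -log(0.73) = 0.3147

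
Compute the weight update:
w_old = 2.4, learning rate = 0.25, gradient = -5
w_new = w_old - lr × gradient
w_new = 3.65

w_new = w - η·∂L/∂w = 2.4 - 0.25×(-5) = 2.4 - (-1.25) = 3.65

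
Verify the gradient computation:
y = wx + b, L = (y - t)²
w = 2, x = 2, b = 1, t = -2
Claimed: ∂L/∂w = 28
Correct

y = (2)(2) + 1 = 5
∂L/∂y = 2(y - t) = 2(5 - -2) = 14
∂y/∂w = x = 2
∂L/∂w = 14 × 2 = 28

Claimed value: 28
Correct: The correct gradient is 28.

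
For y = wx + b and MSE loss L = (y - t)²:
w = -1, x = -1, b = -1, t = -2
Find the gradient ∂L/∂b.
∂L/∂b = 4

y = wx + b = (-1)(-1) + -1 = 0
∂L/∂y = 2(y - t) = 2(0 - -2) = 4
∂y/∂b = 1
∂L/∂b = ∂L/∂y · ∂y/∂b = 4 × 1 = 4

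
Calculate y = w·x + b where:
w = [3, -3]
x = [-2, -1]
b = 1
y = -2

y = (3)(-2) + (-3)(-1) + 1 = -2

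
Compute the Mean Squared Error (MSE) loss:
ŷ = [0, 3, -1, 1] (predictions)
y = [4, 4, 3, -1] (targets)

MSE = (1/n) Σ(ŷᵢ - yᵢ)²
MSE = 9.25

MSE = (1/4)((0-4)² + (3-4)² + (-1-3)² + (1--1)²) = (1/4)(16 + 1 + 16 + 4) = 9.25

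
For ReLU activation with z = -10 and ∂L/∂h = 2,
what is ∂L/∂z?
∂L/∂z = 0

h = ReLU(-10) = 0
Since z < 0: ∂h/∂z = 0
∂L/∂z = ∂L/∂h · ∂h/∂z = 2 × 0 = 0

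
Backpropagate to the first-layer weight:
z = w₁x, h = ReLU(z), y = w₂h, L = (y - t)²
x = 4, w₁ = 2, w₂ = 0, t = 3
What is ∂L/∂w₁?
∂L/∂w₁ = 0

Forward pass:
z = w₁x = 2×4 = 8
h = ReLU(8) = 8
y = w₂h = 0×8 = 0

Backward pass:
∂L/∂y = 2(y - t) = 2(0 - 3) = -6
∂y/∂h = w₂ = 0
∂h/∂z = 1 (ReLU derivative)
∂z/∂w₁ = x = 4

∂L/∂w₁ = -6 × 0 × 1 × 4 = 0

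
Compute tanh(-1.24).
-0.8455

tanh(-1.24) = (e^(-1.24) - e^(1.24))/(e^(-1.24) + e^(1.24)) = -0.8455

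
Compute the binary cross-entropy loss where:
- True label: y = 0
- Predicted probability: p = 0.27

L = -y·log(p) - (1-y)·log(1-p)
L = 0.3147

L = -0·log(0.27) - 1·log(0.73) = -log(0.73) = 0.3147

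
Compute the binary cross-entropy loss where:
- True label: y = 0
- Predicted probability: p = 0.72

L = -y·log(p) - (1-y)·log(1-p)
L = 1.273

L = -0·log(0.72) - 1·log(0.28) = -log(0.28) = 1.273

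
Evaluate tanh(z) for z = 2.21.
0.9762

tanh(2.21) = (e^(2.21) - e^(-2.21))/(e^(2.21) + e^(-2.21)) = 0.9762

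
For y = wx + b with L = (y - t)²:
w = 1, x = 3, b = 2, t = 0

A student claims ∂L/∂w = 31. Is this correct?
Incorrect

y = (1)(3) + 2 = 5
∂L/∂y = 2(y - t) = 2(5 - 0) = 10
∂y/∂w = x = 3
∂L/∂w = 10 × 3 = 30

Claimed value: 31
Incorrect: The correct gradient is 30.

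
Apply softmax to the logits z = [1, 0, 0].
p = [0.5761, 0.2119, 0.2119]

exp(z) = [2.718, 1, 1]
Sum = 4.718
p = [0.5761, 0.2119, 0.2119]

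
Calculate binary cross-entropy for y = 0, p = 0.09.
L = 0.09431

L = -0·log(0.09) - 1·log(0.91) = -log(0.91) = 0.09431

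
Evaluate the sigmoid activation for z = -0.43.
0.3941

sigmoid(-0.43) = 1/(1 + e^(0.43)) = 1/(1 + 1.537) = 0.3941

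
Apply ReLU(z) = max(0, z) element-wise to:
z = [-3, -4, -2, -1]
h = [0, 0, 0, 0]

ReLU applied element-wise: max(0,-3)=0, max(0,-4)=0, max(0,-2)=0, max(0,-1)=0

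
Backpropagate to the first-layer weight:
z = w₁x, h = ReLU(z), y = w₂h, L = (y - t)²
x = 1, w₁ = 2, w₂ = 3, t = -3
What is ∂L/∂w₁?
∂L/∂w₁ = 54

Forward pass:
z = w₁x = 2×1 = 2
h = ReLU(2) = 2
y = w₂h = 3×2 = 6

Backward pass:
∂L/∂y = 2(y - t) = 2(6 - -3) = 18
∂y/∂h = w₂ = 3
∂h/∂z = 1 (ReLU derivative)
∂z/∂w₁ = x = 1

∂L/∂w₁ = 18 × 3 × 1 × 1 = 54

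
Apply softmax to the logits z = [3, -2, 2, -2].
p = [0.7239, 0.0049, 0.2663, 0.0049]

exp(z) = [20.09, 0.1353, 7.389, 0.1353]
Sum = 27.75
p = [0.7239, 0.0049, 0.2663, 0.0049]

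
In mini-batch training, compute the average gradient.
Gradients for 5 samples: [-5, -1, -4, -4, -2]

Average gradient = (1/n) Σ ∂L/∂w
Average gradient = -3.2

Average = (1/5)(-5 + -1 + -4 + -4 + -2) = -16/5 = -3.2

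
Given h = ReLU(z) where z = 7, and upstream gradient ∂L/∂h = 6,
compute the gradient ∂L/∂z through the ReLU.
∂L/∂z = 6

h = ReLU(7) = 7
Since z > 0: ∂h/∂z = 1
∂L/∂z = ∂L/∂h · ∂h/∂z = 6 × 1 = 6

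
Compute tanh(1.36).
0.8764

tanh(1.36) = (e^(1.36) - e^(-1.36))/(e^(1.36) + e^(-1.36)) = 0.8764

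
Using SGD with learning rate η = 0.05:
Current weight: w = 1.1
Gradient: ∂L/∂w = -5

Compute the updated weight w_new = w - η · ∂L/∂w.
w_new = 1.35

w_new = w - η·∂L/∂w = 1.1 - 0.05×(-5) = 1.1 - (-0.25) = 1.35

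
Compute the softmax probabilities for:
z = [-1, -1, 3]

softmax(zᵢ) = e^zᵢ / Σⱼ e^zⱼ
p = [0.0177, 0.0177, 0.9647]

exp(z) = [0.3679, 0.3679, 20.09]
Sum = 20.82
p = [0.0177, 0.0177, 0.9647]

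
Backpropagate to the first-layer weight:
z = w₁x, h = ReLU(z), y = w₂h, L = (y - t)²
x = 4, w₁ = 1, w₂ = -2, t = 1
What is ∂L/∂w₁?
∂L/∂w₁ = 144

Forward pass:
z = w₁x = 1×4 = 4
h = ReLU(4) = 4
y = w₂h = -2×4 = -8

Backward pass:
∂L/∂y = 2(y - t) = 2(-8 - 1) = -18
∂y/∂h = w₂ = -2
∂h/∂z = 1 (ReLU derivative)
∂z/∂w₁ = x = 4

∂L/∂w₁ = -18 × -2 × 1 × 4 = 144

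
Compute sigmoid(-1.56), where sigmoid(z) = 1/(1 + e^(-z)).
0.1736

sigmoid(-1.56) = 1/(1 + e^(1.56)) = 1/(1 + 4.759) = 0.1736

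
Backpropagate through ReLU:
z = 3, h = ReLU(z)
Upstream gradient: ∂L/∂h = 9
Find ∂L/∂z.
∂L/∂z = 9

h = ReLU(3) = 3
Since z > 0: ∂h/∂z = 1
∂L/∂z = ∂L/∂h · ∂h/∂z = 9 × 1 = 9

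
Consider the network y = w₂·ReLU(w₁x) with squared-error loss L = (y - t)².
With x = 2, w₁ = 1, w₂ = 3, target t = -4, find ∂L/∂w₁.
∂L/∂w₁ = 120

Forward pass:
z = w₁x = 1×2 = 2
h = ReLU(2) = 2
y = w₂h = 3×2 = 6

Backward pass:
∂L/∂y = 2(y - t) = 2(6 - -4) = 20
∂y/∂h = w₂ = 3
∂h/∂z = 1 (ReLU derivative)
∂z/∂w₁ = x = 2

∂L/∂w₁ = 20 × 3 × 1 × 2 = 120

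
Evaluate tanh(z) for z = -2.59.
-0.9888

tanh(-2.59) = (e^(-2.59) - e^(2.59))/(e^(-2.59) + e^(2.59)) = -0.9888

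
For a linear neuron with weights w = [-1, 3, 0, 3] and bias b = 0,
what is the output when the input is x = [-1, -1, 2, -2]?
y = -8

y = (-1)(-1) + (3)(-1) + (0)(2) + (3)(-2) + 0 = -8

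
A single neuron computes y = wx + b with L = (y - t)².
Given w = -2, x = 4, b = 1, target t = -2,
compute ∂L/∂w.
∂L/∂w = -40

y = wx + b = (-2)(4) + 1 = -7
∂L/∂y = 2(y - t) = 2(-7 - -2) = -10
∂y/∂w = x = 4
∂L/∂w = ∂L/∂y · ∂y/∂w = -10 × 4 = -40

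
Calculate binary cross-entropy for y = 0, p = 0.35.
L = 0.4308

L = -0·log(0.35) - 1·log(0.65) = -log(0.65) = 0.4308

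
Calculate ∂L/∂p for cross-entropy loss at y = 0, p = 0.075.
∂L/∂p = 1.081

∂L/∂p = -y/p + (1-y)/(1-p) = 0 + 1/0.925 = 1.081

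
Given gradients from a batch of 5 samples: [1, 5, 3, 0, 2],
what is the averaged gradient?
Average gradient = 2.2

Average = (1/5)(1 + 5 + 3 + 0 + 2) = 11/5 = 2.2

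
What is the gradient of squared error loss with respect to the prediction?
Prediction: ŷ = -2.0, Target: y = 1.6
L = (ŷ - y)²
∂L/∂ŷ = -7.2

∂L/∂ŷ = 2(ŷ - y) = 2(-2.0 - 1.6) = 2(-3.6) = -7.2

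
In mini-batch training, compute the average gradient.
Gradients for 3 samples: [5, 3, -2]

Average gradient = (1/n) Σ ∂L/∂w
Average gradient = 2

Average = (1/3)(5 + 3 + -2) = 6/3 = 2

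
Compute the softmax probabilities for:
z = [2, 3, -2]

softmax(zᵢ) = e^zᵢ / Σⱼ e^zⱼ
p = [0.2676, 0.7275, 0.0049]

exp(z) = [7.389, 20.09, 0.1353]
Sum = 27.61
p = [0.2676, 0.7275, 0.0049]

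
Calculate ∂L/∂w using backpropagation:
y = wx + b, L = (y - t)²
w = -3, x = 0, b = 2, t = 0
∂L/∂w = 0

y = wx + b = (-3)(0) + 2 = 2
∂L/∂y = 2(y - t) = 2(2 - 0) = 4
∂y/∂w = x = 0
∂L/∂w = ∂L/∂y · ∂y/∂w = 4 × 0 = 0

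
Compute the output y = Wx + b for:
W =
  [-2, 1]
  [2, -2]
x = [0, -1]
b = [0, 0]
y = [-1, 2]

Wx = [-2×0 + 1×-1, 2×0 + -2×-1]
   = [-1, 2]
y = Wx + b = [-1 + 0, 2 + 0] = [-1, 2]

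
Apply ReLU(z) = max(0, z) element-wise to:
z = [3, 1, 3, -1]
h = [3, 1, 3, 0]

ReLU applied element-wise: max(0,3)=3, max(0,1)=1, max(0,3)=3, max(0,-1)=0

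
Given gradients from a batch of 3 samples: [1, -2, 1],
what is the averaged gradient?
Average gradient = 0

Average = (1/3)(1 + -2 + 1) = 0/3 = 0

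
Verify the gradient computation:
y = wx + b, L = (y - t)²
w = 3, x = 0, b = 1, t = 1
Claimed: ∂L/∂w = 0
Correct

y = (3)(0) + 1 = 1
∂L/∂y = 2(y - t) = 2(1 - 1) = 0
∂y/∂w = x = 0
∂L/∂w = 0 × 0 = 0

Claimed value: 0
Correct: The correct gradient is 0.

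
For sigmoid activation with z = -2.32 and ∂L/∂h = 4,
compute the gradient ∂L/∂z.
∂L/∂z = 0.3259

σ(-2.32) = 0.08948
σ'(-2.32) = σ(-2.32)(1 - σ(-2.32)) = 0.08948 × 0.9105 = 0.08147
∂L/∂z = ∂L/∂h · σ'(z) = 4 × 0.08147 = 0.3259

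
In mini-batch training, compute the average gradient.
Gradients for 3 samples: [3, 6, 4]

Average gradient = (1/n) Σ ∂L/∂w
Average gradient = 4.333

Average = (1/3)(3 + 6 + 4) = 13/3 = 4.333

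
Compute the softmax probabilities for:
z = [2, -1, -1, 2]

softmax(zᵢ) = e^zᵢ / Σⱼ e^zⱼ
p = [0.4763, 0.0237, 0.0237, 0.4763]

exp(z) = [7.389, 0.3679, 0.3679, 7.389]
Sum = 15.51
p = [0.4763, 0.0237, 0.0237, 0.4763]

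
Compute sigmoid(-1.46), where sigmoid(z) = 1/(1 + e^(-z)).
0.1885

sigmoid(-1.46) = 1/(1 + e^(1.46)) = 1/(1 + 4.306) = 0.1885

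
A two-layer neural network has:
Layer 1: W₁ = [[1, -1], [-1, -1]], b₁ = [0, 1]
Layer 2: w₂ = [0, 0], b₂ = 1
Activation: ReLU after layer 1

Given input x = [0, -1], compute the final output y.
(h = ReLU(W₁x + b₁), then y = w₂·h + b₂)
y = 1

Layer 1 pre-activation: z₁ = [1, 2]
After ReLU: h = [1, 2]
Layer 2 output: y = 0×1 + 0×2 + 1 = 1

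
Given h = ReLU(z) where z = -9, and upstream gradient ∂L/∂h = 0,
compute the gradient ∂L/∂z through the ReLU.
∂L/∂z = 0

h = ReLU(-9) = 0
Since z < 0: ∂h/∂z = 0
∂L/∂z = ∂L/∂h · ∂h/∂z = 0 × 0 = 0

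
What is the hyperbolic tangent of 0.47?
0.4382

tanh(0.47) = (e^(0.47) - e^(-0.47))/(e^(0.47) + e^(-0.47)) = 0.4382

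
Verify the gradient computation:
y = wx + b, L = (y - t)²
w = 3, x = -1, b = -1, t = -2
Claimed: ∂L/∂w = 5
Incorrect

y = (3)(-1) + -1 = -4
∂L/∂y = 2(y - t) = 2(-4 - -2) = -4
∂y/∂w = x = -1
∂L/∂w = -4 × -1 = 4

Claimed value: 5
Incorrect: The correct gradient is 4.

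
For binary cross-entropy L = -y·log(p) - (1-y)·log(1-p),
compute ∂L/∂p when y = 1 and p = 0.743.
∂L/∂p = -1.346

∂L/∂p = -y/p + (1-y)/(1-p) = -1/0.743 + 0 = -1.346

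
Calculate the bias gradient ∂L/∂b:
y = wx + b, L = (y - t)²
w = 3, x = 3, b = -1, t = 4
∂L/∂b = 8

y = wx + b = (3)(3) + -1 = 8
∂L/∂y = 2(y - t) = 2(8 - 4) = 8
∂y/∂b = 1
∂L/∂b = ∂L/∂y · ∂y/∂b = 8 × 1 = 8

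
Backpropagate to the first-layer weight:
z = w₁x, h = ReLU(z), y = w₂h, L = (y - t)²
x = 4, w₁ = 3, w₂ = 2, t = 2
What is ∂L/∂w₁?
∂L/∂w₁ = 352

Forward pass:
z = w₁x = 3×4 = 12
h = ReLU(12) = 12
y = w₂h = 2×12 = 24

Backward pass:
∂L/∂y = 2(y - t) = 2(24 - 2) = 44
∂y/∂h = w₂ = 2
∂h/∂z = 1 (ReLU derivative)
∂z/∂w₁ = x = 4

∂L/∂w₁ = 44 × 2 × 1 × 4 = 352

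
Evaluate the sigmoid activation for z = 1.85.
0.8641

sigmoid(1.85) = 1/(1 + e^(-1.85)) = 1/(1 + 0.1572) = 0.8641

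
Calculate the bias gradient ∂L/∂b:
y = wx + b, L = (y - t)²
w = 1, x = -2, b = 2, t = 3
∂L/∂b = -6

y = wx + b = (1)(-2) + 2 = 0
∂L/∂y = 2(y - t) = 2(0 - 3) = -6
∂y/∂b = 1
∂L/∂b = ∂L/∂y · ∂y/∂b = -6 × 1 = -6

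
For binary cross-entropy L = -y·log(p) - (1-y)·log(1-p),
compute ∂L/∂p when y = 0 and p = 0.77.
∂L/∂p = 4.348

∂L/∂p = -y/p + (1-y)/(1-p) = 0 + 1/0.23 = 4.348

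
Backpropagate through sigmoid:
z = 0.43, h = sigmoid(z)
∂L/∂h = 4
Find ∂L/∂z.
∂L/∂z = 0.9552

σ(0.43) = 0.6059
σ'(0.43) = σ(0.43)(1 - σ(0.43)) = 0.6059 × 0.3941 = 0.2388
∂L/∂z = ∂L/∂h · σ'(z) = 4 × 0.2388 = 0.9552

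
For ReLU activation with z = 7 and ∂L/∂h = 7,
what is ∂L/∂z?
∂L/∂z = 7

h = ReLU(7) = 7
Since z > 0: ∂h/∂z = 1
∂L/∂z = ∂L/∂h · ∂h/∂z = 7 × 1 = 7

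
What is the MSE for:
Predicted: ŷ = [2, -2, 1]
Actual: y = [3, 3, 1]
MSE = 8.667

MSE = (1/3)((2-3)² + (-2-3)² + (1-1)²) = (1/3)(1 + 25 + 0) = 8.667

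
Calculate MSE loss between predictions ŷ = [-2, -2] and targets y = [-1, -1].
MSE = 1

MSE = (1/2)((-2--1)² + (-2--1)²) = (1/2)(1 + 1) = 1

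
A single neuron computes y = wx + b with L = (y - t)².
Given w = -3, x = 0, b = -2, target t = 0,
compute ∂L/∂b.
∂L/∂b = -4

y = wx + b = (-3)(0) + -2 = -2
∂L/∂y = 2(y - t) = 2(-2 - 0) = -4
∂y/∂b = 1
∂L/∂b = ∂L/∂y · ∂y/∂b = -4 × 1 = -4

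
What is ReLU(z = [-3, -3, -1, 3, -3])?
h = [0, 0, 0, 3, 0]

ReLU applied element-wise: max(0,-3)=0, max(0,-3)=0, max(0,-1)=0, max(0,3)=3, max(0,-3)=0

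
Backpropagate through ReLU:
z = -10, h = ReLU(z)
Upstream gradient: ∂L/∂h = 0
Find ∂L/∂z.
∂L/∂z = 0

h = ReLU(-10) = 0
Since z < 0: ∂h/∂z = 0
∂L/∂z = ∂L/∂h · ∂h/∂z = 0 × 0 = 0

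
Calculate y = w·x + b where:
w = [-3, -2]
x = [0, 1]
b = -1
y = -3

y = (-3)(0) + (-2)(1) + -1 = -3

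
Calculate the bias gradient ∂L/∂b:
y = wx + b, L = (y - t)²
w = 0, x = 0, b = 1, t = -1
∂L/∂b = 4

y = wx + b = (0)(0) + 1 = 1
∂L/∂y = 2(y - t) = 2(1 - -1) = 4
∂y/∂b = 1
∂L/∂b = ∂L/∂y · ∂y/∂b = 4 × 1 = 4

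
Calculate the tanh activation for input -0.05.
-0.04996

tanh(-0.05) = (e^(-0.05) - e^(0.05))/(e^(-0.05) + e^(0.05)) = -0.04996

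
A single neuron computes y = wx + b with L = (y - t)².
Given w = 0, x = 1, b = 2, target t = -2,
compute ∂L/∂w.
∂L/∂w = 8

y = wx + b = (0)(1) + 2 = 2
∂L/∂y = 2(y - t) = 2(2 - -2) = 8
∂y/∂w = x = 1
∂L/∂w = ∂L/∂y · ∂y/∂w = 8 × 1 = 8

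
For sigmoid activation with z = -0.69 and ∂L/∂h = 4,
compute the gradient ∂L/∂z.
∂L/∂z = 0.8898

σ(-0.69) = 0.334
σ'(-0.69) = σ(-0.69)(1 - σ(-0.69)) = 0.334 × 0.666 = 0.2225
∂L/∂z = ∂L/∂h · σ'(z) = 4 × 0.2225 = 0.8898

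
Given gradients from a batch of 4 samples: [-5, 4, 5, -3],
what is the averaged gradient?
Average gradient = 0.25

Average = (1/4)(-5 + 4 + 5 + -3) = 1/4 = 0.25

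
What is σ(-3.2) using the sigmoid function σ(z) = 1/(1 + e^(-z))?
0.03917

sigmoid(-3.2) = 1/(1 + e^(3.2)) = 1/(1 + 24.53) = 0.03917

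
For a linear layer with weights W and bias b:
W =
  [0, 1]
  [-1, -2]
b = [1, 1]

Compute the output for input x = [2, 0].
y = [1, -1]

Wx = [0×2 + 1×0, -1×2 + -2×0]
   = [0, -2]
y = Wx + b = [0 + 1, -2 + 1] = [1, -1]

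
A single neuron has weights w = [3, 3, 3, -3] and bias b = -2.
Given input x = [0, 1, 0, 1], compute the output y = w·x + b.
y = -2

y = (3)(0) + (3)(1) + (3)(0) + (-3)(1) + -2 = -2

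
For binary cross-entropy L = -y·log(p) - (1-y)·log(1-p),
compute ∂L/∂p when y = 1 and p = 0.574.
∂L/∂p = -1.742

∂L/∂p = -y/p + (1-y)/(1-p) = -1/0.574 + 0 = -1.742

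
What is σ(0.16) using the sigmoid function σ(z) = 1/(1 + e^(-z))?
0.5399

sigmoid(0.16) = 1/(1 + e^(-0.16)) = 1/(1 + 0.8521) = 0.5399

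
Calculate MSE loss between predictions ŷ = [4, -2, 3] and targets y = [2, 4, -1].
MSE = 18.67

MSE = (1/3)((4-2)² + (-2-4)² + (3--1)²) = (1/3)(4 + 36 + 16) = 18.67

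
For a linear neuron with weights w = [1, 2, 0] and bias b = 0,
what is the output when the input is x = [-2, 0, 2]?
y = -2

y = (1)(-2) + (2)(0) + (0)(2) + 0 = -2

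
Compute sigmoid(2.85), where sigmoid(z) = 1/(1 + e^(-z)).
0.9453

sigmoid(2.85) = 1/(1 + e^(-2.85)) = 1/(1 + 0.05784) = 0.9453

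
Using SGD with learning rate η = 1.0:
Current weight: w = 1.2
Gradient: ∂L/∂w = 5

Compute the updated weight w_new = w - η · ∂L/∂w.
w_new = -3.8

w_new = w - η·∂L/∂w = 1.2 - 1.0×(5) = 1.2 - (5) = -3.8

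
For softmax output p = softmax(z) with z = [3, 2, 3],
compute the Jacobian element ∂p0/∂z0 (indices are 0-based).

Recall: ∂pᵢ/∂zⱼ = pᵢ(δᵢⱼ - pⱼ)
∂p0/∂z0 = 0.244

p = softmax(z) = [0.4223, 0.1554, 0.4223]
p0 = 0.4223

∂p0/∂z0 = p0(1 - p0) = 0.4223 × (1 - 0.4223) = 0.244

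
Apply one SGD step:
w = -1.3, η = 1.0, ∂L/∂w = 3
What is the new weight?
w_new = -4.3

w_new = w - η·∂L/∂w = -1.3 - 1.0×(3) = -1.3 - (3) = -4.3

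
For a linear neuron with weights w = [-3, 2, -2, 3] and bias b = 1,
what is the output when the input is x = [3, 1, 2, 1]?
y = -7

y = (-3)(3) + (2)(1) + (-2)(2) + (3)(1) + 1 = -7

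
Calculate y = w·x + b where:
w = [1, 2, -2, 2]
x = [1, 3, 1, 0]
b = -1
y = 4

y = (1)(1) + (2)(3) + (-2)(1) + (2)(0) + -1 = 4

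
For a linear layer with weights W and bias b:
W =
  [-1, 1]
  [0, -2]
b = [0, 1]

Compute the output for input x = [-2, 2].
y = [4, -3]

Wx = [-1×-2 + 1×2, 0×-2 + -2×2]
   = [4, -4]
y = Wx + b = [4 + 0, -4 + 1] = [4, -3]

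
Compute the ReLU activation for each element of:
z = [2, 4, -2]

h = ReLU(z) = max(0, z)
h = [2, 4, 0]

ReLU applied element-wise: max(0,2)=2, max(0,4)=4, max(0,-2)=0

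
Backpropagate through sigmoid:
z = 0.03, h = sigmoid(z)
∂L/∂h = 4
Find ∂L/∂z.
∂L/∂z = 0.9998

σ(0.03) = 0.5075
σ'(0.03) = σ(0.03)(1 - σ(0.03)) = 0.5075 × 0.4925 = 0.2499
∂L/∂z = ∂L/∂h · σ'(z) = 4 × 0.2499 = 0.9998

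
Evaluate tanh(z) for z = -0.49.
-0.4542

tanh(-0.49) = (e^(-0.49) - e^(0.49))/(e^(-0.49) + e^(0.49)) = -0.4542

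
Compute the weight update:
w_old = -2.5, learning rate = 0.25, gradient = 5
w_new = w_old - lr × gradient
w_new = -3.75

w_new = w - η·∂L/∂w = -2.5 - 0.25×(5) = -2.5 - (1.25) = -3.75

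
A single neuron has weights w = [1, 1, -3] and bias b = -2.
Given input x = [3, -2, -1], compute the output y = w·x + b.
y = 2

y = (1)(3) + (1)(-2) + (-3)(-1) + -2 = 2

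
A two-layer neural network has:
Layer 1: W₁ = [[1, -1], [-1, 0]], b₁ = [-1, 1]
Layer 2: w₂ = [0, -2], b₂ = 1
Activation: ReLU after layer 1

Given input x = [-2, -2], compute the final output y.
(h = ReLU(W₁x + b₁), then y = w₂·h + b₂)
y = -5

Layer 1 pre-activation: z₁ = [-1, 3]
After ReLU: h = [0, 3]
Layer 2 output: y = 0×0 + -2×3 + 1 = -5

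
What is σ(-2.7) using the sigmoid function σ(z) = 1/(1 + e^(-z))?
0.06297

sigmoid(-2.7) = 1/(1 + e^(2.7)) = 1/(1 + 14.88) = 0.06297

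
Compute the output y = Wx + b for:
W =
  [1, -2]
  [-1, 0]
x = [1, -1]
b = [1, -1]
y = [4, -2]

Wx = [1×1 + -2×-1, -1×1 + 0×-1]
   = [3, -1]
y = Wx + b = [3 + 1, -1 + -1] = [4, -2]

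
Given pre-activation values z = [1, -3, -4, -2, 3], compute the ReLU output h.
h = [1, 0, 0, 0, 3]

ReLU applied element-wise: max(0,1)=1, max(0,-3)=0, max(0,-4)=0, max(0,-2)=0, max(0,3)=3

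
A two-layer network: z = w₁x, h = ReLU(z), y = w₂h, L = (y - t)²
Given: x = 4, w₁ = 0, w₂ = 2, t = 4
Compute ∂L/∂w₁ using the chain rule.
∂L/∂w₁ = 0

Forward pass:
z = w₁x = 0×4 = 0
h = ReLU(0) = 0
y = w₂h = 2×0 = 0

Backward pass:
∂L/∂y = 2(y - t) = 2(0 - 4) = -8
∂y/∂h = w₂ = 2
∂h/∂z = 0 (ReLU derivative)
∂z/∂w₁ = x = 4

∂L/∂w₁ = -8 × 2 × 0 × 4 = 0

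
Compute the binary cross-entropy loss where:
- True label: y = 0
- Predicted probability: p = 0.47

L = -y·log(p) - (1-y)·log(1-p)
L = 0.6349

L = -0·log(0.47) - 1·log(0.53) = -log(0.53) = 0.6349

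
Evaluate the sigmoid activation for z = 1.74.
0.8507

sigmoid(1.74) = 1/(1 + e^(-1.74)) = 1/(1 + 0.1755) = 0.8507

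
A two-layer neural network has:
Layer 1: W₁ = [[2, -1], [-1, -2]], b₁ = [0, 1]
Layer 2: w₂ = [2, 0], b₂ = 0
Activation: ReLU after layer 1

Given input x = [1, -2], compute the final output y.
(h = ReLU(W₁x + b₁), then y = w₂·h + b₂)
y = 8

Layer 1 pre-activation: z₁ = [4, 4]
After ReLU: h = [4, 4]
Layer 2 output: y = 2×4 + 0×4 + 0 = 8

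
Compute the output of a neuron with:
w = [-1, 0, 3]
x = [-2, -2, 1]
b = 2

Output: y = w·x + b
y = 7

y = (-1)(-2) + (0)(-2) + (3)(1) + 2 = 7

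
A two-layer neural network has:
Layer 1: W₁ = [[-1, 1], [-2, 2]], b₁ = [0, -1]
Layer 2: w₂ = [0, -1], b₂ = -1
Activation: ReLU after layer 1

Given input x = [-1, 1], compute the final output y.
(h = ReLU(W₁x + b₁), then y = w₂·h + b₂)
y = -4

Layer 1 pre-activation: z₁ = [2, 3]
After ReLU: h = [2, 3]
Layer 2 output: y = 0×2 + -1×3 + -1 = -4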